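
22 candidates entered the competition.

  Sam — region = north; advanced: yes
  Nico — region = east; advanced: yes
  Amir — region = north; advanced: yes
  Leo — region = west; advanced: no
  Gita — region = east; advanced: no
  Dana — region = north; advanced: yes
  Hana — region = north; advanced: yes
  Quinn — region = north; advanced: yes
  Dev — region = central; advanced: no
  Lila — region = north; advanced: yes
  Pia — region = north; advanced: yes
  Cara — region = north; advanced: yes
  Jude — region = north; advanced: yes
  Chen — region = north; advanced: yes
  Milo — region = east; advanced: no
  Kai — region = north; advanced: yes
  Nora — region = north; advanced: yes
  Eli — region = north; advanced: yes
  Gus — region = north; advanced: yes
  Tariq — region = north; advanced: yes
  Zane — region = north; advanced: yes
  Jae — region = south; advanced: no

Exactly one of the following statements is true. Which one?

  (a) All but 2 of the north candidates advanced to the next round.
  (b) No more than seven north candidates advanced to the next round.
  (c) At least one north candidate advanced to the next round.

|A| = 16, |A ∩ B| = 16, |A ∖ B| = 0.
(a) requires |A ∖ B| = 2: false.
(b) requires |A ∩ B| ≤ 7: false.
(c) requires A ∩ B ≠ ∅ (|A ∩ B| ≥ 1): true.

(c)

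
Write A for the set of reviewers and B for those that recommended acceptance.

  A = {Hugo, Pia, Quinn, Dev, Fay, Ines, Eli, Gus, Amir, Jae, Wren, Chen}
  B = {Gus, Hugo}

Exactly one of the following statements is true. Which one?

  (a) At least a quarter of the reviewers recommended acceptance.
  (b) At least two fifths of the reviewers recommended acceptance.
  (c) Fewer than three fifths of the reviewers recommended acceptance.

(c)

|A| = 12, |A ∩ B| = 2, |A ∖ B| = 10.
(a) requires |A ∩ B| / |A| ≥ 1/4: false.
(b) requires |A ∩ B| / |A| ≥ 2/5: false.
(c) requires |A ∩ B| / |A| < 3/5: true.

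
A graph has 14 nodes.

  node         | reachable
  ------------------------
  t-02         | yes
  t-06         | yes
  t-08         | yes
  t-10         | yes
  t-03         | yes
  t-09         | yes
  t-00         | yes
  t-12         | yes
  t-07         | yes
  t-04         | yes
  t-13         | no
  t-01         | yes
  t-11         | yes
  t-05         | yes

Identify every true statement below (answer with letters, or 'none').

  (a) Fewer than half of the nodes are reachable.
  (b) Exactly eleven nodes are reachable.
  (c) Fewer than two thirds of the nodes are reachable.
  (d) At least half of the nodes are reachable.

(d)

|A| = 14, |A ∩ B| = 13, |A ∖ B| = 1.
(a) |A ∩ B| < |A ∖ B|: fails.
(b) |A ∩ B| = 11: fails.
(c) |A ∩ B| / |A| < 2/3: fails.
(d) |A ∩ B| ≥ |A ∖ B|: holds.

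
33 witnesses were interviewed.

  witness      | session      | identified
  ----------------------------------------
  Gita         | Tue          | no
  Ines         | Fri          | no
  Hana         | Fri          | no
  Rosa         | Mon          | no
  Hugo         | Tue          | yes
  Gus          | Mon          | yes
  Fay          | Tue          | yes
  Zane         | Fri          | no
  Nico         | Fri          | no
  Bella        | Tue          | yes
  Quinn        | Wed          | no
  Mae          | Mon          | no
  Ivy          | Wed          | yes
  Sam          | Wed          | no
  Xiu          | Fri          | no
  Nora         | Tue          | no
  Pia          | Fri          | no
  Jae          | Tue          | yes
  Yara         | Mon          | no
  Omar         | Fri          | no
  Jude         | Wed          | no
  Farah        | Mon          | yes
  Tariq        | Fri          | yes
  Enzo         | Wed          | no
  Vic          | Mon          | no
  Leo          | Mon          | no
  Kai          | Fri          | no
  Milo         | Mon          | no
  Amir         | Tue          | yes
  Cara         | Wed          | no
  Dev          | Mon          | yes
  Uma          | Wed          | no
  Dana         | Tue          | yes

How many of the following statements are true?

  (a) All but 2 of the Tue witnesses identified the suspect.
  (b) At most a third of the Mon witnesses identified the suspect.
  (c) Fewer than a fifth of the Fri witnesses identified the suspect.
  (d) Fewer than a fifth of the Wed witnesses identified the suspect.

(a) Tue: |A| = 8, |A ∩ B| = 6; needs |A ∖ B| = 2 — true.
(b) Mon: |A| = 9, |A ∩ B| = 3; needs |A ∩ B| / |A| ≤ 1/3 — true.
(c) Fri: |A| = 9, |A ∩ B| = 1; needs |A ∩ B| / |A| < 1/5 — true.
(d) Wed: |A| = 7, |A ∩ B| = 1; needs |A ∩ B| / |A| < 1/5 — true.

4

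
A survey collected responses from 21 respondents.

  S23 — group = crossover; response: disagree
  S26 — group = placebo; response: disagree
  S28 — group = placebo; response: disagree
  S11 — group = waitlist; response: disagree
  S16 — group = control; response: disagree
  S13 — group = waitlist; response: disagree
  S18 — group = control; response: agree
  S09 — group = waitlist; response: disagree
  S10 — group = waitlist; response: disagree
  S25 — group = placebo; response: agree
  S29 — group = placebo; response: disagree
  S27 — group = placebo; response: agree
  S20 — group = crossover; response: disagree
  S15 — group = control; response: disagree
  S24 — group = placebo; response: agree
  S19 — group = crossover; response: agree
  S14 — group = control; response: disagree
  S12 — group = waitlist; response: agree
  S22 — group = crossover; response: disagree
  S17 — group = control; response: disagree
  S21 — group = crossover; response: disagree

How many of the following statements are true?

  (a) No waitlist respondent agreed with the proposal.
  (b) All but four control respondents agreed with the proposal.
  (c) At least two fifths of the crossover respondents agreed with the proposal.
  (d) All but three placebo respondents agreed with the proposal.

(a) waitlist: |A| = 5, |A ∩ B| = 1; needs A ∩ B = ∅ (|A ∩ B| = 0) — false.
(b) control: |A| = 5, |A ∩ B| = 1; needs |A ∖ B| = 4 — true.
(c) crossover: |A| = 5, |A ∩ B| = 1; needs |A ∩ B| / |A| ≥ 2/5 — false.
(d) placebo: |A| = 6, |A ∩ B| = 3; needs |A ∖ B| = 3 — true.

2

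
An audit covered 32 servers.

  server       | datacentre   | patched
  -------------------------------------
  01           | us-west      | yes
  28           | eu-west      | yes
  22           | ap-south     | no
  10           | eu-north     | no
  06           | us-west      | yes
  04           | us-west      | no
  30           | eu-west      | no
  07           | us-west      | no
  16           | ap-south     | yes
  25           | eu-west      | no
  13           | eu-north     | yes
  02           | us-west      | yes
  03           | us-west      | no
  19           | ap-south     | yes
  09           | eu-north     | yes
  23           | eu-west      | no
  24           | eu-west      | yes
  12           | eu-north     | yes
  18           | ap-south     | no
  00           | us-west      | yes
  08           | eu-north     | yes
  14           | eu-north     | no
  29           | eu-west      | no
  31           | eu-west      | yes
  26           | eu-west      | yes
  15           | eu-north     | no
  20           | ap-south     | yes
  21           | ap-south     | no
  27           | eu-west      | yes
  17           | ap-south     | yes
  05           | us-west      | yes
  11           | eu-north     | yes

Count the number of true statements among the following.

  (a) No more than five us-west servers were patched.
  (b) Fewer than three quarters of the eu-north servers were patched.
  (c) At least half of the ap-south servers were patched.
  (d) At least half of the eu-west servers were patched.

4

(a) us-west: |A| = 8, |A ∩ B| = 5; needs |A ∩ B| ≤ 5 — true.
(b) eu-north: |A| = 8, |A ∩ B| = 5; needs |A ∩ B| / |A| < 3/4 — true.
(c) ap-south: |A| = 7, |A ∩ B| = 4; needs |A ∩ B| ≥ |A ∖ B| — true.
(d) eu-west: |A| = 9, |A ∩ B| = 5; needs |A ∩ B| ≥ |A ∖ B| — true.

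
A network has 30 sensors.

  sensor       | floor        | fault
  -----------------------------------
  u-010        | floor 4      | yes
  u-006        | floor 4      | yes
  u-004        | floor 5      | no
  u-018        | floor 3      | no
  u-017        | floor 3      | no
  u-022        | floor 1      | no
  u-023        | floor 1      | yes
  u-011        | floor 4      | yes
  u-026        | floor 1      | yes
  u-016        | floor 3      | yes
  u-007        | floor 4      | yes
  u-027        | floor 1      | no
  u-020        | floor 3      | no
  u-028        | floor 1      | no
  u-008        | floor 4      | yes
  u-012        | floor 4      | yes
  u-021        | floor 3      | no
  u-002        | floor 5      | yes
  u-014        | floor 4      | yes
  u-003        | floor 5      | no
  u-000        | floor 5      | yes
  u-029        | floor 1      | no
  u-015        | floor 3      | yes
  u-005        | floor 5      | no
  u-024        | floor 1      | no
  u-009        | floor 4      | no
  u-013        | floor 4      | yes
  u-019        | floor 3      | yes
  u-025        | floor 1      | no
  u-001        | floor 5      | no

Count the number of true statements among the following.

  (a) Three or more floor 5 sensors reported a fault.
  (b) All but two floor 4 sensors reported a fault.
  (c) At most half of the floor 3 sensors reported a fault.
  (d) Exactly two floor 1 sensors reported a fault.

(a) floor 5: |A| = 6, |A ∩ B| = 2; needs |A ∩ B| ≥ 3 — false.
(b) floor 4: |A| = 9, |A ∩ B| = 8; needs |A ∖ B| = 2 — false.
(c) floor 3: |A| = 7, |A ∩ B| = 3; needs |A ∩ B| ≤ |A ∖ B| — true.
(d) floor 1: |A| = 8, |A ∩ B| = 2; needs |A ∩ B| = 2 — true.

2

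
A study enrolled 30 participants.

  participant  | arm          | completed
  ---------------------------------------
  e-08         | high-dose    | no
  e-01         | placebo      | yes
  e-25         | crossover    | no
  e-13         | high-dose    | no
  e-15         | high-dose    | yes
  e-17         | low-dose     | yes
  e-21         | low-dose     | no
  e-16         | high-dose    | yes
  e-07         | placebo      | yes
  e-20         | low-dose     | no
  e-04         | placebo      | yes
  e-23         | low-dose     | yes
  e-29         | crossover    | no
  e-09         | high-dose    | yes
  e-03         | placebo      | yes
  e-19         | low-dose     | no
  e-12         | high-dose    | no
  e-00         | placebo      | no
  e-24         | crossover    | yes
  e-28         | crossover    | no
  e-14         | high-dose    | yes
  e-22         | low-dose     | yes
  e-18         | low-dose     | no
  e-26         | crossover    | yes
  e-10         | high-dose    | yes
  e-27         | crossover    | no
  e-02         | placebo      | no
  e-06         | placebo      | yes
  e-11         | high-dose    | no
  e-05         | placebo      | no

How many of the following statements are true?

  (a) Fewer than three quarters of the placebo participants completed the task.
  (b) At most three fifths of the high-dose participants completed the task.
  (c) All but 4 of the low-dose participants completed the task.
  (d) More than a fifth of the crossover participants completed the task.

(a) placebo: |A| = 8, |A ∩ B| = 5; needs |A ∩ B| / |A| < 3/4 — true.
(b) high-dose: |A| = 9, |A ∩ B| = 5; needs |A ∩ B| / |A| ≤ 3/5 — true.
(c) low-dose: |A| = 7, |A ∩ B| = 3; needs |A ∖ B| = 4 — true.
(d) crossover: |A| = 6, |A ∩ B| = 2; needs |A ∩ B| / |A| > 1/5 — true.

4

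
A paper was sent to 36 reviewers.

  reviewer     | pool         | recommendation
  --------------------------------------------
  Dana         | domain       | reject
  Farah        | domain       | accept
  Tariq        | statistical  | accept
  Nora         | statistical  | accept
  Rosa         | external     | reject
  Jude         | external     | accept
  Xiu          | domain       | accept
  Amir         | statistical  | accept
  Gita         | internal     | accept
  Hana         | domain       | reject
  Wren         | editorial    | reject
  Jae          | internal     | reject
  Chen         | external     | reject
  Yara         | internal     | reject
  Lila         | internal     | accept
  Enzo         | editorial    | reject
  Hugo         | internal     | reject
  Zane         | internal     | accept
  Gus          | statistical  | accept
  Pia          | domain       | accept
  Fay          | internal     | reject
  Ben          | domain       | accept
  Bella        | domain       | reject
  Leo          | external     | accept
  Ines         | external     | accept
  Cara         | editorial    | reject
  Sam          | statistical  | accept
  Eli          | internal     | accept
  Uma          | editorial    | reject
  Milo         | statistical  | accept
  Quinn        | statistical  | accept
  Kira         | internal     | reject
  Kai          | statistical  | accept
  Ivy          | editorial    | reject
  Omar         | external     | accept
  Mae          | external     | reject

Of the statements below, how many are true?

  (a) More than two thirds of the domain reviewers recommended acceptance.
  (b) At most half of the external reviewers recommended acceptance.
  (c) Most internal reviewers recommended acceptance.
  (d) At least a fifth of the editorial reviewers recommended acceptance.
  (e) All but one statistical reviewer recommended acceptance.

(a) domain: |A| = 7, |A ∩ B| = 4; needs |A ∩ B| / |A| > 2/3 — false.
(b) external: |A| = 7, |A ∩ B| = 4; needs |A ∩ B| ≤ |A ∖ B| — false.
(c) internal: |A| = 9, |A ∩ B| = 4; needs |A ∩ B| > |A ∖ B| — false.
(d) editorial: |A| = 5, |A ∩ B| = 0; needs |A ∩ B| / |A| ≥ 1/5 — false.
(e) statistical: |A| = 8, |A ∩ B| = 8; needs |A ∖ B| = 1 — false.

0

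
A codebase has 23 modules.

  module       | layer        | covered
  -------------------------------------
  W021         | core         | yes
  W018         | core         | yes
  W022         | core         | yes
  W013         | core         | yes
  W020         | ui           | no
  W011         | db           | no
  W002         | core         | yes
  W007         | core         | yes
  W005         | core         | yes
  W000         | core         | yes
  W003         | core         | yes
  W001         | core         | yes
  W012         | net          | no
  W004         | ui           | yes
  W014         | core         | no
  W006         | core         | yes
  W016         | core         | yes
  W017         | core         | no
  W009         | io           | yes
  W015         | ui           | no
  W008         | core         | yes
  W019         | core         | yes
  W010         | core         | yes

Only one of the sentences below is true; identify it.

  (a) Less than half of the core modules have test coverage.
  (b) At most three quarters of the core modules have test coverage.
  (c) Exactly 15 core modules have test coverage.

(c)

|A| = 17, |A ∩ B| = 15, |A ∖ B| = 2.
(a) requires |A ∩ B| < |A ∖ B|: false.
(b) requires |A ∩ B| / |A| ≤ 3/4: false.
(c) requires |A ∩ B| = 15: true.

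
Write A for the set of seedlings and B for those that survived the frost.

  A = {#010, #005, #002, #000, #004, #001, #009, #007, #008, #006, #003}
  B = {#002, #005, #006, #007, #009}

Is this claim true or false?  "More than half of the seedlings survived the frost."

Truth condition: |A ∩ B| > |A ∖ B|.
A (the restrictor) = {#010, #005, #002, #000, #004, #001, #009, #007, #008, #006, #003}, |A| = 11.
A ∩ B = {#005, #002, #009, #007, #006}, so |A ∩ B| = 5.
A ∖ B = {#010, #000, #004, #001, #008, #003}, so |A ∖ B| = 6.
5 < 6, so the statement is false.

False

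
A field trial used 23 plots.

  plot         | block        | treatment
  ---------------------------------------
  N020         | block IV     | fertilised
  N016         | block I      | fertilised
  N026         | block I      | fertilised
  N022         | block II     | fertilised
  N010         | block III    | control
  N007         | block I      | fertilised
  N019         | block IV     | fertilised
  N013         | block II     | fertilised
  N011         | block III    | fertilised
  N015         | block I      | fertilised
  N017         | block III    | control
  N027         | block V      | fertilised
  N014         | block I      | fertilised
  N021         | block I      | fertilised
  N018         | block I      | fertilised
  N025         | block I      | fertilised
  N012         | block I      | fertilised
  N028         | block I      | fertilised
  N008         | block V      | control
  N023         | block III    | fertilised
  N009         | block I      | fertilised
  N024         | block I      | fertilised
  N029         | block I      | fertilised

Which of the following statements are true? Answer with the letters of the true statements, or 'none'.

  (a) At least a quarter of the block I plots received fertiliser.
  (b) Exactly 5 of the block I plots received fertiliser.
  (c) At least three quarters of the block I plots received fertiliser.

|A| = 13, |A ∩ B| = 13, |A ∖ B| = 0.
(a) |A ∩ B| / |A| ≥ 1/4: holds.
(b) |A ∩ B| = 5: fails.
(c) |A ∩ B| / |A| ≥ 3/4: holds.

(a), (c)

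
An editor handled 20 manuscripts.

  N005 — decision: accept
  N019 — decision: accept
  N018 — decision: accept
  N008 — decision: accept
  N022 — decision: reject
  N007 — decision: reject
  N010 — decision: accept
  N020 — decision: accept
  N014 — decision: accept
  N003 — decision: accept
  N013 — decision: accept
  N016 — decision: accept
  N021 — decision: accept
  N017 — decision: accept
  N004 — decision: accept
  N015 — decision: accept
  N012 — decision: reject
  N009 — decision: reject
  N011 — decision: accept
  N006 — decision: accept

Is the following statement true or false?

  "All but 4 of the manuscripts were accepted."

True

Truth condition: |A ∖ B| = 4.
|A| = 20, |A ∩ B| = 16, |A ∖ B| = 4.
|A ∖ B| = 4, so the statement is true.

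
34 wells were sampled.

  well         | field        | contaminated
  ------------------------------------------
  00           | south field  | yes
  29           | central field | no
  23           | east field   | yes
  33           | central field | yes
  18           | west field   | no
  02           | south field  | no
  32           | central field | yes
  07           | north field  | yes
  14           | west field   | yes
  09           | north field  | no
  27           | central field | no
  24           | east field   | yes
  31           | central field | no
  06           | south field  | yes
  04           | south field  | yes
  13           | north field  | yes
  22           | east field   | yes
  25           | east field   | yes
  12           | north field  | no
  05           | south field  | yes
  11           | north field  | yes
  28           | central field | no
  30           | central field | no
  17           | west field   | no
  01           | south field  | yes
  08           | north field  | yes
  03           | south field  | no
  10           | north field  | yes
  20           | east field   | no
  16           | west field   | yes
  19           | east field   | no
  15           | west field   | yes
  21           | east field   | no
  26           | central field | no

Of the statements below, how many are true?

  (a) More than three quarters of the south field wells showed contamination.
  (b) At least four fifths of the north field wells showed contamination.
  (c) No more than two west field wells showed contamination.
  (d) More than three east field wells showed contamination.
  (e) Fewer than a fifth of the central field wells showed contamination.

(a) south field: |A| = 7, |A ∩ B| = 5; needs |A ∩ B| / |A| > 3/4 — false.
(b) north field: |A| = 7, |A ∩ B| = 5; needs |A ∩ B| / |A| ≥ 4/5 — false.
(c) west field: |A| = 5, |A ∩ B| = 3; needs |A ∩ B| ≤ 2 — false.
(d) east field: |A| = 7, |A ∩ B| = 4; needs |A ∩ B| > 3 — true.
(e) central field: |A| = 8, |A ∩ B| = 2; needs |A ∩ B| / |A| < 1/5 — false.

1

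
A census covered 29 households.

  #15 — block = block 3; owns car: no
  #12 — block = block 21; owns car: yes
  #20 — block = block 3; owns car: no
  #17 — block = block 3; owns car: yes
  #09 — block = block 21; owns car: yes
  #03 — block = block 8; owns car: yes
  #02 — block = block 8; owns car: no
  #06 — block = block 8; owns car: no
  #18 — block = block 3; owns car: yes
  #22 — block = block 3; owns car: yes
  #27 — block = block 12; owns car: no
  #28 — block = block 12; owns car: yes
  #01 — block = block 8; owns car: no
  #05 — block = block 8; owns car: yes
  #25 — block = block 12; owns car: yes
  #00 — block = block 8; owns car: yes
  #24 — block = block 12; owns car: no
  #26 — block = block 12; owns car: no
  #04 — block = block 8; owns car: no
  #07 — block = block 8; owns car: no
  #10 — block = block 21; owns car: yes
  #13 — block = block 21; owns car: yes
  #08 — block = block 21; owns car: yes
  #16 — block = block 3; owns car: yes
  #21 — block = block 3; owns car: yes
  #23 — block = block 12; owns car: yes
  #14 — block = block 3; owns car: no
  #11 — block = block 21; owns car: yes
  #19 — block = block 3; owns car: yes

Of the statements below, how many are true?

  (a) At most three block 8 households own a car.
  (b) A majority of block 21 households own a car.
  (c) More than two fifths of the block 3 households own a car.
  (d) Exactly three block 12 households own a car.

(a) block 8: |A| = 8, |A ∩ B| = 3; needs |A ∩ B| ≤ 3 — true.
(b) block 21: |A| = 6, |A ∩ B| = 6; needs |A ∩ B| > |A ∖ B| — true.
(c) block 3: |A| = 9, |A ∩ B| = 6; needs |A ∩ B| / |A| > 2/5 — true.
(d) block 12: |A| = 6, |A ∩ B| = 3; needs |A ∩ B| = 3 — true.

4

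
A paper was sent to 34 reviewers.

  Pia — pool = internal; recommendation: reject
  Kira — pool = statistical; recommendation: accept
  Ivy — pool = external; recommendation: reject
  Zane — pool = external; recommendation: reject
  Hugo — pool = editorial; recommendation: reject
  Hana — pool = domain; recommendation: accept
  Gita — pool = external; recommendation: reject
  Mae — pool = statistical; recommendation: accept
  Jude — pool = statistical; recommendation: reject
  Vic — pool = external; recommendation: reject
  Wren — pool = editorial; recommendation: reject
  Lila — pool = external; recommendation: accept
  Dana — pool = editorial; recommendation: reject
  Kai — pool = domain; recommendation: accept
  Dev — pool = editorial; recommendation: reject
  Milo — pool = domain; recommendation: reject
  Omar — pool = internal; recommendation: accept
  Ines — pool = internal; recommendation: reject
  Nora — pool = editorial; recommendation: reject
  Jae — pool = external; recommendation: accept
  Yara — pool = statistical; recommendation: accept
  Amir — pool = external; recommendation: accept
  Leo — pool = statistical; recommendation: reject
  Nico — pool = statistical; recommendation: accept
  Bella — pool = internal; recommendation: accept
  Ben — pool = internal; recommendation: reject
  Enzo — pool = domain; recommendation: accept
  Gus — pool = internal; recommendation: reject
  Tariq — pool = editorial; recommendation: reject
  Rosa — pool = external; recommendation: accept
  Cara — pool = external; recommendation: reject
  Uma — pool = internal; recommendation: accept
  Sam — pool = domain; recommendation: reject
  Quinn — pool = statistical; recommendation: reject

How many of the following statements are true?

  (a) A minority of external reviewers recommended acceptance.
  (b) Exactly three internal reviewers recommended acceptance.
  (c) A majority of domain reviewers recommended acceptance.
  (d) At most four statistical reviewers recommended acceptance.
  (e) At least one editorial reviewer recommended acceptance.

(a) external: |A| = 9, |A ∩ B| = 4; needs |A ∩ B| < |A ∖ B| — true.
(b) internal: |A| = 7, |A ∩ B| = 3; needs |A ∩ B| = 3 — true.
(c) domain: |A| = 5, |A ∩ B| = 3; needs |A ∩ B| > |A ∖ B| — true.
(d) statistical: |A| = 7, |A ∩ B| = 4; needs |A ∩ B| ≤ 4 — true.
(e) editorial: |A| = 6, |A ∩ B| = 0; needs A ∩ B ≠ ∅ (|A ∩ B| ≥ 1) — false.

4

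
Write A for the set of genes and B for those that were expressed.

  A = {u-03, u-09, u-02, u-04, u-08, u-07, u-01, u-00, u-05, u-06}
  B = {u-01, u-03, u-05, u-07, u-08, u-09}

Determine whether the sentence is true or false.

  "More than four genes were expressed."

'More than four genes were expressed' holds iff |A ∩ B| > 4.
A (the restrictor) = {u-03, u-09, u-02, u-04, u-08, u-07, u-01, u-00, u-05, u-06}, |A| = 10.
A ∩ B = {u-03, u-09, u-08, u-07, u-01, u-05}, so |A ∩ B| = 6.
|A ∩ B| = 6, so the statement is true.

True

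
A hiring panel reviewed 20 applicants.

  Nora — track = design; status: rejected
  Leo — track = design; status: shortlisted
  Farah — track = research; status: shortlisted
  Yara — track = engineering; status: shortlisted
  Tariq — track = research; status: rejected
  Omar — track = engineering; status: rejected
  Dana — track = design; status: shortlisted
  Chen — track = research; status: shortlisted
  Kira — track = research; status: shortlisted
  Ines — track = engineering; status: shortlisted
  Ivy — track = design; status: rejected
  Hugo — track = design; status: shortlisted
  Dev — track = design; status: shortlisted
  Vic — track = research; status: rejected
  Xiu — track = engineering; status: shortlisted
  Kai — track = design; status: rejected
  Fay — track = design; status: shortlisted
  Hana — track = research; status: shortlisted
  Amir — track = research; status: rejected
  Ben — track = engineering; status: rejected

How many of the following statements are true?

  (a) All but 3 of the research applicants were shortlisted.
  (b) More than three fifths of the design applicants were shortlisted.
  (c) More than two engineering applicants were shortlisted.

(a) research: |A| = 7, |A ∩ B| = 4; needs |A ∖ B| = 3 — true.
(b) design: |A| = 8, |A ∩ B| = 5; needs |A ∩ B| / |A| > 3/5 — true.
(c) engineering: |A| = 5, |A ∩ B| = 3; needs |A ∩ B| > 2 — true.

3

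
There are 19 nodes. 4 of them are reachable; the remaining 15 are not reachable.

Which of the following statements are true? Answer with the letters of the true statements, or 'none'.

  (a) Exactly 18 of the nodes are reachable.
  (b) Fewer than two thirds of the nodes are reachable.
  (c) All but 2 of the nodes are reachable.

(b)

|A| = 19, |A ∩ B| = 4, |A ∖ B| = 15.
(a) |A ∩ B| = 18: fails.
(b) |A ∩ B| / |A| < 2/3: holds.
(c) |A ∖ B| = 2: fails.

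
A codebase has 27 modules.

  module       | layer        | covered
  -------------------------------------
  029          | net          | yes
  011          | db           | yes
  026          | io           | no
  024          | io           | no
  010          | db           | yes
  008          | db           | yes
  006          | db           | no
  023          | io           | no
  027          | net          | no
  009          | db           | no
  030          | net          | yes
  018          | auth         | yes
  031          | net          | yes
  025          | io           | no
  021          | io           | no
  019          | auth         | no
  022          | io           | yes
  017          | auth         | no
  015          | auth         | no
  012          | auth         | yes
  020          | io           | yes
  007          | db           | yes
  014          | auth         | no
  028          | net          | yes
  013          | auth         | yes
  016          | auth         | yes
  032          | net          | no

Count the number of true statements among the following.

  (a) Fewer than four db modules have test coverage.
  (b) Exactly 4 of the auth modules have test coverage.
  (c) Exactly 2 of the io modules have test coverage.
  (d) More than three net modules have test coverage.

3

(a) db: |A| = 6, |A ∩ B| = 4; needs |A ∩ B| < 4 — false.
(b) auth: |A| = 8, |A ∩ B| = 4; needs |A ∩ B| = 4 — true.
(c) io: |A| = 7, |A ∩ B| = 2; needs |A ∩ B| = 2 — true.
(d) net: |A| = 6, |A ∩ B| = 4; needs |A ∩ B| > 3 — true.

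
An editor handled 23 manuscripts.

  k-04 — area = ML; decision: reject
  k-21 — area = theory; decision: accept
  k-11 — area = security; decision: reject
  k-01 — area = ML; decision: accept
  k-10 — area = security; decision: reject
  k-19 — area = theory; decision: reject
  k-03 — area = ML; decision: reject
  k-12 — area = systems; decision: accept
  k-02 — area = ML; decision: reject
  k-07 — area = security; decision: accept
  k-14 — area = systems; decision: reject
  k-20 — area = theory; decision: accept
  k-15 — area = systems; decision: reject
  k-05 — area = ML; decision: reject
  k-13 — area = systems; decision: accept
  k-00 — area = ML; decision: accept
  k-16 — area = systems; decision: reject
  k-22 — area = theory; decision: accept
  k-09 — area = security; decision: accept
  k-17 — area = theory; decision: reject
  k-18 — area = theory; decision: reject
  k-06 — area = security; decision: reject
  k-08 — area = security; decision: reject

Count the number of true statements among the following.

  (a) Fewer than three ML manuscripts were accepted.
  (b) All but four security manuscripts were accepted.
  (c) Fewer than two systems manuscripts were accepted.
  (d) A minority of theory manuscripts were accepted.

2

(a) ML: |A| = 6, |A ∩ B| = 2; needs |A ∩ B| < 3 — true.
(b) security: |A| = 6, |A ∩ B| = 2; needs |A ∖ B| = 4 — true.
(c) systems: |A| = 5, |A ∩ B| = 2; needs |A ∩ B| < 2 — false.
(d) theory: |A| = 6, |A ∩ B| = 3; needs |A ∩ B| < |A ∖ B| — false.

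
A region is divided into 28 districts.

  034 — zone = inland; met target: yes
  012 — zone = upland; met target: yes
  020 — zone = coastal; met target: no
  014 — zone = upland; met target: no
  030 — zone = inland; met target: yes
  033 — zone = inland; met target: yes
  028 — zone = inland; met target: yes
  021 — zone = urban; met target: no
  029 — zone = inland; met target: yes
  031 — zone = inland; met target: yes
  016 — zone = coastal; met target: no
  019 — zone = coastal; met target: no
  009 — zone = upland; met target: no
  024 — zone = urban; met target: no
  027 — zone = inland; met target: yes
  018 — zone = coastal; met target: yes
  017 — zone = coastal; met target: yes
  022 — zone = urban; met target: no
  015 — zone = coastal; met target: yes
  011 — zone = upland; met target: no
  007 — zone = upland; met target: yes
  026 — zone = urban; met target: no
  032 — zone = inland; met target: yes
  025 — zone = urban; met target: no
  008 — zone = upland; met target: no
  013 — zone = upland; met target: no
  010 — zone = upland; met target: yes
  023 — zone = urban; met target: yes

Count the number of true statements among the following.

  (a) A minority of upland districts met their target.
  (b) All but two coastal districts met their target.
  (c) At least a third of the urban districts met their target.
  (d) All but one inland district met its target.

(a) upland: |A| = 8, |A ∩ B| = 3; needs |A ∩ B| < |A ∖ B| — true.
(b) coastal: |A| = 6, |A ∩ B| = 3; needs |A ∖ B| = 2 — false.
(c) urban: |A| = 6, |A ∩ B| = 1; needs |A ∩ B| / |A| ≥ 1/3 — false.
(d) inland: |A| = 8, |A ∩ B| = 8; needs |A ∖ B| = 1 — false.

1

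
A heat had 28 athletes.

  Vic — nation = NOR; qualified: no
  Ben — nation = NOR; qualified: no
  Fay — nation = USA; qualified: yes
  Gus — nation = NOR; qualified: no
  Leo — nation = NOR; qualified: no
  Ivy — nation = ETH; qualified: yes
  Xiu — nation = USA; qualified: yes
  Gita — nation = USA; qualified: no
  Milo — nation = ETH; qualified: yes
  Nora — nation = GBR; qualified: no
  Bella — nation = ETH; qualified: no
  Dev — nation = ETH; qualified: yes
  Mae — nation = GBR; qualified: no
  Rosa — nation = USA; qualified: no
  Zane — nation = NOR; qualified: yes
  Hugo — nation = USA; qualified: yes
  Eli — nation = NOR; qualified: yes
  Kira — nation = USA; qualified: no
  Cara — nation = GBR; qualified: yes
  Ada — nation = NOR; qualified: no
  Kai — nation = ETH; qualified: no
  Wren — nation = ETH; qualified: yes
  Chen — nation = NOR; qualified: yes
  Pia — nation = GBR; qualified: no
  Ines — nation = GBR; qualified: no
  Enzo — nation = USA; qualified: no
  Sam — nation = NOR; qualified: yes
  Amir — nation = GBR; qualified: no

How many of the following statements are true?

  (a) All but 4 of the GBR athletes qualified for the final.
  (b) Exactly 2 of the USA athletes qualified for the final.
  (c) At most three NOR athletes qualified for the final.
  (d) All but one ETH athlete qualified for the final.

(a) GBR: |A| = 6, |A ∩ B| = 1; needs |A ∖ B| = 4 — false.
(b) USA: |A| = 7, |A ∩ B| = 3; needs |A ∩ B| = 2 — false.
(c) NOR: |A| = 9, |A ∩ B| = 4; needs |A ∩ B| ≤ 3 — false.
(d) ETH: |A| = 6, |A ∩ B| = 4; needs |A ∖ B| = 1 — false.

0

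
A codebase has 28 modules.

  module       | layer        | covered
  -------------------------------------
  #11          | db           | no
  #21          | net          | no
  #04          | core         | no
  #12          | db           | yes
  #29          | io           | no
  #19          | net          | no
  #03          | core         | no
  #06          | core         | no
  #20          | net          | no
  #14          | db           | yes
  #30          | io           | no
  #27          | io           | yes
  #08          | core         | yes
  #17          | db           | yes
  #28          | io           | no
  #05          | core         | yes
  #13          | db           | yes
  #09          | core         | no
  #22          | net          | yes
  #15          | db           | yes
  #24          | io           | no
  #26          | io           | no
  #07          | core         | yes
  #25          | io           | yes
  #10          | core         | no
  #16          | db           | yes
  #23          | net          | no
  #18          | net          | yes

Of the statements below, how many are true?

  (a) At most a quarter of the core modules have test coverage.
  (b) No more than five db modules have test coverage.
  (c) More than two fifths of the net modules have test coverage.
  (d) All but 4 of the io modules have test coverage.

0

(a) core: |A| = 8, |A ∩ B| = 3; needs |A ∩ B| / |A| ≤ 1/4 — false.
(b) db: |A| = 7, |A ∩ B| = 6; needs |A ∩ B| ≤ 5 — false.
(c) net: |A| = 6, |A ∩ B| = 2; needs |A ∩ B| / |A| > 2/5 — false.
(d) io: |A| = 7, |A ∩ B| = 2; needs |A ∖ B| = 4 — false.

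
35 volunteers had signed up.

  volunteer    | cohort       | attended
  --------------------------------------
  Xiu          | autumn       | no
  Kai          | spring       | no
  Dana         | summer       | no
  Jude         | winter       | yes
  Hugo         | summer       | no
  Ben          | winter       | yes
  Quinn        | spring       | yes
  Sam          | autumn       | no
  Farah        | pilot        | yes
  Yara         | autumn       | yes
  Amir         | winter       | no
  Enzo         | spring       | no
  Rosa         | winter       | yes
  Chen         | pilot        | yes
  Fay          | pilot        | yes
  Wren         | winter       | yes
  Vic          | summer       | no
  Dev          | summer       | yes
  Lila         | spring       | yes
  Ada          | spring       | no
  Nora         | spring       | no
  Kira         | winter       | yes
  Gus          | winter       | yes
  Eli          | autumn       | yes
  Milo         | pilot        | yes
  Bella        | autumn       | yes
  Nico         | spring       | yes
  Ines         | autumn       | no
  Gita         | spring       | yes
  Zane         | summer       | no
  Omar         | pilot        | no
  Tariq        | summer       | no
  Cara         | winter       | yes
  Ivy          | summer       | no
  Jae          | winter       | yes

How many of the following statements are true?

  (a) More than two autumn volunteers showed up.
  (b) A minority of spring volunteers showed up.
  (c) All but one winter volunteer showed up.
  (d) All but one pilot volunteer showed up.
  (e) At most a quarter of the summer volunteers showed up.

(a) autumn: |A| = 6, |A ∩ B| = 3; needs |A ∩ B| > 2 — true.
(b) spring: |A| = 8, |A ∩ B| = 4; needs |A ∩ B| < |A ∖ B| — false.
(c) winter: |A| = 9, |A ∩ B| = 8; needs |A ∖ B| = 1 — true.
(d) pilot: |A| = 5, |A ∩ B| = 4; needs |A ∖ B| = 1 — true.
(e) summer: |A| = 7, |A ∩ B| = 1; needs |A ∩ B| / |A| ≤ 1/4 — true.

4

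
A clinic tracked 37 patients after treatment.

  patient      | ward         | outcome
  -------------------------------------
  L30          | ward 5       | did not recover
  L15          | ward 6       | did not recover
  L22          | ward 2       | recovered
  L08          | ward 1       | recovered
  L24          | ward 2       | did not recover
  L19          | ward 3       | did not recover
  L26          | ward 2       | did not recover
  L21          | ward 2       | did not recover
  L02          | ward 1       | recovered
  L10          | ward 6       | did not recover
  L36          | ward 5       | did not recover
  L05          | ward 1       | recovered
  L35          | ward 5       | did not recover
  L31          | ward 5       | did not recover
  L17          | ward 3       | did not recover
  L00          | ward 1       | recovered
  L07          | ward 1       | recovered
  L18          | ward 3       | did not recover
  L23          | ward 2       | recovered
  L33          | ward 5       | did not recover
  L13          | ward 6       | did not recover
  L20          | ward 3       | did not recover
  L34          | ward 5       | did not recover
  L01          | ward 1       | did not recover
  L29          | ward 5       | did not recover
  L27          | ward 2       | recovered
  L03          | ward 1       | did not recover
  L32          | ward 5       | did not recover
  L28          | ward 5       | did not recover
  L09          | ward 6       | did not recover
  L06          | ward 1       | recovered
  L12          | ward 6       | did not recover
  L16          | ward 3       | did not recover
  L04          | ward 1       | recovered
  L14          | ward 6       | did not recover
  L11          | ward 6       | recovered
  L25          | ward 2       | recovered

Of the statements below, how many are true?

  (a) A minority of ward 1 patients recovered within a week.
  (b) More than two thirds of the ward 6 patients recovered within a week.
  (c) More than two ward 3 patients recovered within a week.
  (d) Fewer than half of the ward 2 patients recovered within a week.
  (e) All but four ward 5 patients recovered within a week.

0

(a) ward 1: |A| = 9, |A ∩ B| = 7; needs |A ∩ B| < |A ∖ B| — false.
(b) ward 6: |A| = 7, |A ∩ B| = 1; needs |A ∩ B| / |A| > 2/3 — false.
(c) ward 3: |A| = 5, |A ∩ B| = 0; needs |A ∩ B| > 2 — false.
(d) ward 2: |A| = 7, |A ∩ B| = 4; needs |A ∩ B| < |A ∖ B| — false.
(e) ward 5: |A| = 9, |A ∩ B| = 0; needs |A ∖ B| = 4 — false.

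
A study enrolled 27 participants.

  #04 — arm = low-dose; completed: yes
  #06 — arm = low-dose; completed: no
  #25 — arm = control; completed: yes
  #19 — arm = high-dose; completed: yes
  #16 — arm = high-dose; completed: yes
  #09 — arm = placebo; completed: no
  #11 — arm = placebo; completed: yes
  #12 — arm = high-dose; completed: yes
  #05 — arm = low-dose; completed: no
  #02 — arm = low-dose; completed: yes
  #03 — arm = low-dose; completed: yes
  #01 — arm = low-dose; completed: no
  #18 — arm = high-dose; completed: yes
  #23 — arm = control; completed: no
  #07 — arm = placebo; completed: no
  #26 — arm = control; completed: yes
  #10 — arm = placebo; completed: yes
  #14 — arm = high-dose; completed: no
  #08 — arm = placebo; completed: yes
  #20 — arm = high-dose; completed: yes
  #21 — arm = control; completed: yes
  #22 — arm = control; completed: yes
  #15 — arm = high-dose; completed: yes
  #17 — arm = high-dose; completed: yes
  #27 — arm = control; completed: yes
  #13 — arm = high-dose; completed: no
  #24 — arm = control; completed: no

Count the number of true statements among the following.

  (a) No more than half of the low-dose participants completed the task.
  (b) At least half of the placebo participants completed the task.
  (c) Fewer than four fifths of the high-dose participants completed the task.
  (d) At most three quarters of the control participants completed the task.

4

(a) low-dose: |A| = 6, |A ∩ B| = 3; needs |A ∩ B| ≤ |A ∖ B| — true.
(b) placebo: |A| = 5, |A ∩ B| = 3; needs |A ∩ B| ≥ |A ∖ B| — true.
(c) high-dose: |A| = 9, |A ∩ B| = 7; needs |A ∩ B| / |A| < 4/5 — true.
(d) control: |A| = 7, |A ∩ B| = 5; needs |A ∩ B| / |A| ≤ 3/4 — true.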